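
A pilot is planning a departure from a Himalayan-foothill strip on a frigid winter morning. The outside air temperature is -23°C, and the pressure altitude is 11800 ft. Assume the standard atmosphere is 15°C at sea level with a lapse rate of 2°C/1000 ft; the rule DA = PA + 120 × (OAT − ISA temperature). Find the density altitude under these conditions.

10072 ft

ISA temperature at 11800 ft = 15 − 2 × (11800/1000) = -8.6°C.
ISA deviation = -23 − (-8.6) = -14.4°C.
Density altitude = 11800 + 120 × (-14.4) = 11800 + (-1728) = 10072 ft.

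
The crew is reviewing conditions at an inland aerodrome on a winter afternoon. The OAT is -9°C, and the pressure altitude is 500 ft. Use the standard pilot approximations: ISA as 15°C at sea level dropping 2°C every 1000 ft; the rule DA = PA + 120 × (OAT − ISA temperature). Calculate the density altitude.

ISA temperature at 500 ft = 15 − 2 × (500/1000) = 14°C.
ISA deviation = -9 − 14 = -23°C.
Density altitude = 500 + 120 × (-23) = 500 + (-2760) = -2260 ft.

-2260 ft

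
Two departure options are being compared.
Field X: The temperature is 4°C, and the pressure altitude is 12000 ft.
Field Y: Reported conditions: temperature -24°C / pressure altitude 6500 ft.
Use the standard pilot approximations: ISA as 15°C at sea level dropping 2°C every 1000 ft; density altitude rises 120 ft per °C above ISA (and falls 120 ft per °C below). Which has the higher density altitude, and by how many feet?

Field X: ISA temp = -9°C, deviation +13°C, DA = 12000 + 120 × 13 = 13560 ft.
Field Y: ISA temp = 2°C, deviation -26°C, DA = 6500 + 120 × (-26) = 3380 ft.
Field X is higher by 13560 − 3380 = 10180 ft.

Field X by 10180 ft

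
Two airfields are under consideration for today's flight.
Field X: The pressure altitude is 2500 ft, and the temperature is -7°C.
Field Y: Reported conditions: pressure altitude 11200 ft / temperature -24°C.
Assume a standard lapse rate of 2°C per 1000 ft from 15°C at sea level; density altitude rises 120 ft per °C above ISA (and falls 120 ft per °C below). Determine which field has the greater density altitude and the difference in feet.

Field Y by 8748 ft

Field X: ISA temp = 10°C, deviation -17°C, DA = 2500 + 120 × (-17) = 460 ft.
Field Y: ISA temp = -7.4°C, deviation -16.6°C, DA = 11200 + 120 × (-16.6) = 9208 ft.
Field Y is higher by 9208 − 460 = 8748 ft.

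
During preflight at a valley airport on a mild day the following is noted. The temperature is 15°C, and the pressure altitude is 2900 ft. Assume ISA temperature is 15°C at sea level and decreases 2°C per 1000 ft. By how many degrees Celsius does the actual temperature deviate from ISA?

ISA temperature at 2900 ft = 15 − 2 × (2900/1000) = 9.2°C.
Deviation = OAT − ISA = 15 − 9.2 = +5.8°C.

ISA+5.8°C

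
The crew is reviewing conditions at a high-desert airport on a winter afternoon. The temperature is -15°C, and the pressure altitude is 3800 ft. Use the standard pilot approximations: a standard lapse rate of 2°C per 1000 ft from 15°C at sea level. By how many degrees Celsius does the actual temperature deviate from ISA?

ISA temperature at 3800 ft = 15 − 2 × (3800/1000) = 7.4°C.
Deviation = OAT − ISA = -15 − 7.4 = -22.4°C.

ISA-22.4°C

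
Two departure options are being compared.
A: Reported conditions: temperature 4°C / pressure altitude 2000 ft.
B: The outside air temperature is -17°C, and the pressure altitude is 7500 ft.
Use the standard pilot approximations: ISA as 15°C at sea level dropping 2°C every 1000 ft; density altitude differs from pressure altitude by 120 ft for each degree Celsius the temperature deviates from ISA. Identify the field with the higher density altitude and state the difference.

A: ISA temp = 11°C, deviation -7°C, DA = 2000 + 120 × (-7) = 1160 ft.
B: ISA temp = 0°C, deviation -17°C, DA = 7500 + 120 × (-17) = 5460 ft.
B is higher by 5460 − 1160 = 4300 ft.

B by 4300 ft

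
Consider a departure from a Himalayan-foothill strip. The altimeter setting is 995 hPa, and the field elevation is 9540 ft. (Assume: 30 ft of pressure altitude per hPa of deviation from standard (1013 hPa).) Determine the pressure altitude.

Pressure correction = (1013 − 995) × 30 = +540 ft.
Pressure altitude = 9540 + (+540) = 10080 ft.

10080 ft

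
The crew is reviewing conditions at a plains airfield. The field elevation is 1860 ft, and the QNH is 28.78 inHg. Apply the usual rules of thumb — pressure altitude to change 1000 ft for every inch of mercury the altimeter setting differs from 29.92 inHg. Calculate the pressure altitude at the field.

3000 ft

Pressure correction = (29.92 − 28.78) × 1000 = +1140 ft.
Pressure altitude = 1860 + (+1140) = 3000 ft.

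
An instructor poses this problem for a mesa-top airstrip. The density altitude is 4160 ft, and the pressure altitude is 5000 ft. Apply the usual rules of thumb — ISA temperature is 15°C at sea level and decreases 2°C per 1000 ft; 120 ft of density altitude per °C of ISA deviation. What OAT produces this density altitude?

Density altitude − pressure altitude = 4160 − 5000 = -840 ft.
At 120 ft/°C that is an ISA deviation of -840/120 = -7°C.
ISA temperature at 5000 ft = 15 − 2 × (5000/1000) = 5°C.
OAT = ISA + deviation = 5 + (-7) = -2°C.

-2°C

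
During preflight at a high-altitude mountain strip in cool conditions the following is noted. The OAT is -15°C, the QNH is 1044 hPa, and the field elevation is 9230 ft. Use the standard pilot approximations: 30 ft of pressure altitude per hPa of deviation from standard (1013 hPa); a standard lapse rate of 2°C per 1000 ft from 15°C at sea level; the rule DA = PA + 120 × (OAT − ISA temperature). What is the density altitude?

Pressure altitude = 9230 + (1013 − 1044) × 30 = 9230 + (-930) = 8300 ft.
ISA temperature at 8300 ft = 15 − 2 × (8300/1000) = -1.6°C.
ISA deviation = -15 − (-1.6) = -13.4°C.
Density altitude = 8300 + 120 × (-13.4) = 6692 ft.

6692 ft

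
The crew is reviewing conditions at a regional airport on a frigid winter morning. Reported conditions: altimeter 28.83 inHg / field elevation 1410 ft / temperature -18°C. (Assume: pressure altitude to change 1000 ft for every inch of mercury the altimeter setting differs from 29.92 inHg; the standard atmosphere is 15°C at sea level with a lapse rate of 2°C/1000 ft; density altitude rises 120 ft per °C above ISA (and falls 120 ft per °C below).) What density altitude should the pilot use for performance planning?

Pressure altitude = 1410 + (29.92 − 28.83) × 1000 = 1410 + (+1090) = 2500 ft.
ISA temperature at 2500 ft = 15 − 2 × (2500/1000) = 10°C.
ISA deviation = -18 − 10 = -28°C.
Density altitude = 2500 + 120 × (-28) = -860 ft.

-860 ft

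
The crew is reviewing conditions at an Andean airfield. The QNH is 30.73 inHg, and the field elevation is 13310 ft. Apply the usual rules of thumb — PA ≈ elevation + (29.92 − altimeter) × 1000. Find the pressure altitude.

12500 ft

Pressure correction = (29.92 − 30.73) × 1000 = -810 ft.
Pressure altitude = 13310 + (-810) = 12500 ft.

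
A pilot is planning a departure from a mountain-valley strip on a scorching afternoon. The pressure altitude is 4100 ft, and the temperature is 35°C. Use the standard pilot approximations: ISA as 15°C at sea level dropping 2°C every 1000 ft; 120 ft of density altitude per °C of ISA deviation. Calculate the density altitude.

7484 ft

ISA temperature at 4100 ft = 15 − 2 × (4100/1000) = 6.8°C.
ISA deviation = 35 − 6.8 = +28.2°C.
Density altitude = 4100 + 120 × (28.2) = 4100 + (+3384) = 7484 ft.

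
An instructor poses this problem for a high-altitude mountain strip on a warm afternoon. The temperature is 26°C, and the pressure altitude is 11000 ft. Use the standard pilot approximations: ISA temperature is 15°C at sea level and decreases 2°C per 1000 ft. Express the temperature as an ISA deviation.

ISA+33°C

ISA temperature at 11000 ft = 15 − 2 × (11000/1000) = -7°C.
Deviation = OAT − ISA = 26 − (-7) = +33°C.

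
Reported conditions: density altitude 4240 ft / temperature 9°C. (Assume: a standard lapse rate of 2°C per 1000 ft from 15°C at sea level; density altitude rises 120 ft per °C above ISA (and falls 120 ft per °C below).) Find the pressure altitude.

DA = PA + 120 × (OAT − (15 − 2·PA/1000)) = PA + 120·OAT − 1800 + 0.24·PA = 1.24·PA + 120·OAT − 1800.
So 1.24·PA = 4240 − 120 × 9 + 1800 = 4960.
PA = 4960 / 1.24 = 4000 ft.

4000 ft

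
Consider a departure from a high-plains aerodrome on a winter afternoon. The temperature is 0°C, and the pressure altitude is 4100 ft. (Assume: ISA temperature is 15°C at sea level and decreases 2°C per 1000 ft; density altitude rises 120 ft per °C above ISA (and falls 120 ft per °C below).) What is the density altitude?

3284 ft

ISA temperature at 4100 ft = 15 − 2 × (4100/1000) = 6.8°C.
ISA deviation = 0 − 6.8 = -6.8°C.
Density altitude = 4100 + 120 × (-6.8) = 4100 + (-816) = 3284 ft.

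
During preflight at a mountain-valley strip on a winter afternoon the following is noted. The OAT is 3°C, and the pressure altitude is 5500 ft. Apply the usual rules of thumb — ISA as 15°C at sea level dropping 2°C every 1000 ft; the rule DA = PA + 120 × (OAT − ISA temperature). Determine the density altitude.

5380 ft

ISA temperature at 5500 ft = 15 − 2 × (5500/1000) = 4°C.
ISA deviation = 3 − 4 = -1°C.
Density altitude = 5500 + 120 × (-1) = 5500 + (-120) = 5380 ft.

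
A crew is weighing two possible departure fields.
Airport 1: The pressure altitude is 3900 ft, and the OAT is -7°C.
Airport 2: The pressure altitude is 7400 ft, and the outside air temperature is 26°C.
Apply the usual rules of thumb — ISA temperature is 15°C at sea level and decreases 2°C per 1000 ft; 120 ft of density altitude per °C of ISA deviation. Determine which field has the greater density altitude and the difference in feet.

Airport 2 by 8300 ft

Airport 1: ISA temp = 7.2°C, deviation -14.2°C, DA = 3900 + 120 × (-14.2) = 2196 ft.
Airport 2: ISA temp = 0.2°C, deviation +25.8°C, DA = 7400 + 120 × 25.8 = 10496 ft.
Airport 2 is higher by 10496 − 2196 = 8300 ft.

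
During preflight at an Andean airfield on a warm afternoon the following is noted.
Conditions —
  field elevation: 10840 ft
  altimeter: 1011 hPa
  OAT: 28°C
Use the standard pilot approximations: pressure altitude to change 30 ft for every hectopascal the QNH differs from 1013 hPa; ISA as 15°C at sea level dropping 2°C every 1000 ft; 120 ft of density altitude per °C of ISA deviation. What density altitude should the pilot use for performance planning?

Pressure altitude = 10840 + (1013 − 1011) × 30 = 10840 + (+60) = 10900 ft.
ISA temperature at 10900 ft = 15 − 2 × (10900/1000) = -6.8°C.
ISA deviation = 28 − (-6.8) = +34.8°C.
Density altitude = 10900 + 120 × (34.8) = 15076 ft.

15076 ft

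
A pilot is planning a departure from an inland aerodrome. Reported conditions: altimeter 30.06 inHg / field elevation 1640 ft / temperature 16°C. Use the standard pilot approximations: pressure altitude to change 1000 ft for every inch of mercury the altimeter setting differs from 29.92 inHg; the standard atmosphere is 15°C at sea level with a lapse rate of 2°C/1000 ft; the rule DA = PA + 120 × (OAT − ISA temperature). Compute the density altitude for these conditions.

Pressure altitude = 1640 + (29.92 − 30.06) × 1000 = 1640 + (-140) = 1500 ft.
ISA temperature at 1500 ft = 15 − 2 × (1500/1000) = 12°C.
ISA deviation = 16 − 12 = +4°C.
Density altitude = 1500 + 120 × (4) = 1980 ft.

1980 ft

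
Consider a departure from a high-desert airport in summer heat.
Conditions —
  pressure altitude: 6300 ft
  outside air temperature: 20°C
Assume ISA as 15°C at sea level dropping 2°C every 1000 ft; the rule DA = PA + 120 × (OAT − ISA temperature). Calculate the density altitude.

8412 ft

ISA temperature at 6300 ft = 15 − 2 × (6300/1000) = 2.4°C.
ISA deviation = 20 − 2.4 = +17.6°C.
Density altitude = 6300 + 120 × (17.6) = 6300 + (+2112) = 8412 ft.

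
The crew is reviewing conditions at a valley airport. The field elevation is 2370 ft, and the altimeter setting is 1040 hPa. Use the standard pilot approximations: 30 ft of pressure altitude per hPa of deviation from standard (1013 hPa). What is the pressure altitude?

1560 ft

Pressure correction = (1013 − 1040) × 30 = -810 ft.
Pressure altitude = 2370 + (-810) = 1560 ft.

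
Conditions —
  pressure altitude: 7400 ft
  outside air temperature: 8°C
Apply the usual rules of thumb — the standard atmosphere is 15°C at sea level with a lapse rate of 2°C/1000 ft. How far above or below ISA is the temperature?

ISA temperature at 7400 ft = 15 − 2 × (7400/1000) = 0.2°C.
Deviation = OAT − ISA = 8 − 0.2 = +7.8°C.

ISA+7.8°C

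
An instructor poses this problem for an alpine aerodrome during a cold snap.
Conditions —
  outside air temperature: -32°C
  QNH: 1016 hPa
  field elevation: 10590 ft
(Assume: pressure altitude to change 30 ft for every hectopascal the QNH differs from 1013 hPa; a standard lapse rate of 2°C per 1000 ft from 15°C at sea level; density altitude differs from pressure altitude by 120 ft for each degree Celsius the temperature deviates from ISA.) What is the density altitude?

Pressure altitude = 10590 + (1013 − 1016) × 30 = 10590 + (-90) = 10500 ft.
ISA temperature at 10500 ft = 15 − 2 × (10500/1000) = -6°C.
ISA deviation = -32 − (-6) = -26°C.
Density altitude = 10500 + 120 × (-26) = 7380 ft.

7380 ft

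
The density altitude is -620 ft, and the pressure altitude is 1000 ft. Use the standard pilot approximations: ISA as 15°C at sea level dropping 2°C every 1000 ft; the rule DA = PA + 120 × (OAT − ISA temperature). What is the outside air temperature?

Density altitude − pressure altitude = -620 − 1000 = -1620 ft.
At 120 ft/°C that is an ISA deviation of -1620/120 = -13.5°C.
ISA temperature at 1000 ft = 15 − 2 × (1000/1000) = 13°C.
OAT = ISA + deviation = 13 + (-13.5) = -0.5°C.

-0.5°C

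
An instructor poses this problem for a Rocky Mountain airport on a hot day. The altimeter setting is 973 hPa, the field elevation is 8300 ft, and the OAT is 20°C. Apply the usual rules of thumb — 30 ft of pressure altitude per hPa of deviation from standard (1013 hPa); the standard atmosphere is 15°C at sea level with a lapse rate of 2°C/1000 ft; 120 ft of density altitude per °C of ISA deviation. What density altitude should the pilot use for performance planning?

Pressure altitude = 8300 + (1013 − 973) × 30 = 8300 + (+1200) = 9500 ft.
ISA temperature at 9500 ft = 15 − 2 × (9500/1000) = -4°C.
ISA deviation = 20 − (-4) = +24°C.
Density altitude = 9500 + 120 × (24) = 12380 ft.

12380 ft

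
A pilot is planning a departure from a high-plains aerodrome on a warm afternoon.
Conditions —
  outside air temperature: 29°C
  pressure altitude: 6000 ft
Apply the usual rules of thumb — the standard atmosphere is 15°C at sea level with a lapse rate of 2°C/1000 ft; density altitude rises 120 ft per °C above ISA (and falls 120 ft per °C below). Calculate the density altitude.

ISA temperature at 6000 ft = 15 − 2 × (6000/1000) = 3°C.
ISA deviation = 29 − 3 = +26°C.
Density altitude = 6000 + 120 × (26) = 6000 + (+3120) = 9120 ft.

9120 ft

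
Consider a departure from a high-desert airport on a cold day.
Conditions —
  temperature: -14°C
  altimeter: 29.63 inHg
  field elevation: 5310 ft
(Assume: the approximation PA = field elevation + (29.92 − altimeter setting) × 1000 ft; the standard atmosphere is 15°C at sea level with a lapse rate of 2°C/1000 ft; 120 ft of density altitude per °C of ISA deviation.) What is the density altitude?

3464 ft

Pressure altitude = 5310 + (29.92 − 29.63) × 1000 = 5310 + (+290) = 5600 ft.
ISA temperature at 5600 ft = 15 − 2 × (5600/1000) = 3.8°C.
ISA deviation = -14 − 3.8 = -17.8°C.
Density altitude = 5600 + 120 × (-17.8) = 3464 ft.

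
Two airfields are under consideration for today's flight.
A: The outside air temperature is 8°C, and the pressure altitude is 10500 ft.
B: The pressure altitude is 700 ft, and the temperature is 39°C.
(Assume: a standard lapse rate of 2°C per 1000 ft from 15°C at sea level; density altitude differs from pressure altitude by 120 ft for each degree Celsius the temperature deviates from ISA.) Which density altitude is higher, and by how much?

A by 8432 ft

A: ISA temp = -6°C, deviation +14°C, DA = 10500 + 120 × 14 = 12180 ft.
B: ISA temp = 13.6°C, deviation +25.4°C, DA = 700 + 120 × 25.4 = 3748 ft.
A is higher by 12180 − 3748 = 8432 ft.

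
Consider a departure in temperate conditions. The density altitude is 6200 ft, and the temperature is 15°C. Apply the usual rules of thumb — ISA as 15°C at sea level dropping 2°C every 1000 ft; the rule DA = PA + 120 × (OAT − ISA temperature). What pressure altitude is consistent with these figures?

DA = PA + 120 × (OAT − (15 − 2·PA/1000)) = PA + 120·OAT − 1800 + 0.24·PA = 1.24·PA + 120·OAT − 1800.
So 1.24·PA = 6200 − 120 × 15 + 1800 = 6200.
PA = 6200 / 1.24 = 5000 ft.

5000 ft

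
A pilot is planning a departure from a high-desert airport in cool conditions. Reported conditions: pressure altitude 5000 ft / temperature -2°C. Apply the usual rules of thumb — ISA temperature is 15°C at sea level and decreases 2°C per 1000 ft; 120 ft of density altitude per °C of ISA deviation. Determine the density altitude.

ISA temperature at 5000 ft = 15 − 2 × (5000/1000) = 5°C.
ISA deviation = -2 − 5 = -7°C.
Density altitude = 5000 + 120 × (-7) = 5000 + (-840) = 4160 ft.

4160 ft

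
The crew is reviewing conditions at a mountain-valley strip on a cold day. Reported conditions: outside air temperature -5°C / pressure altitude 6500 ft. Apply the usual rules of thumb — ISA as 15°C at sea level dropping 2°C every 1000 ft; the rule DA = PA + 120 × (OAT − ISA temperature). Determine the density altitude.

ISA temperature at 6500 ft = 15 − 2 × (6500/1000) = 2°C.
ISA deviation = -5 − 2 = -7°C.
Density altitude = 6500 + 120 × (-7) = 6500 + (-840) = 5660 ft.

5660 ft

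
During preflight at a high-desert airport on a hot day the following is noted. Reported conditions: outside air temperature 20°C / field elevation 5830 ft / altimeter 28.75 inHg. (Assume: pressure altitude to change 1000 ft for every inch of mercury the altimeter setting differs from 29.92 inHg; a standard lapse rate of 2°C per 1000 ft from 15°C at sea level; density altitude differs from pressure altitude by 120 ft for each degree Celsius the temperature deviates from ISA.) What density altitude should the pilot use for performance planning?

Pressure altitude = 5830 + (29.92 − 28.75) × 1000 = 5830 + (+1170) = 7000 ft.
ISA temperature at 7000 ft = 15 − 2 × (7000/1000) = 1°C.
ISA deviation = 20 − 1 = +19°C.
Density altitude = 7000 + 120 × (19) = 9280 ft.

9280 ft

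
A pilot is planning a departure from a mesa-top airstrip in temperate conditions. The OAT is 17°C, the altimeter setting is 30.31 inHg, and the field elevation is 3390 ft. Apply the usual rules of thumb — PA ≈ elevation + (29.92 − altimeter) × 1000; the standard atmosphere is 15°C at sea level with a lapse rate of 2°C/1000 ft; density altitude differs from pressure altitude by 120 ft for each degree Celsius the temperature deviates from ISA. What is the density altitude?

3960 ft

Pressure altitude = 3390 + (29.92 − 30.31) × 1000 = 3390 + (-390) = 3000 ft.
ISA temperature at 3000 ft = 15 − 2 × (3000/1000) = 9°C.
ISA deviation = 17 − 9 = +8°C.
Density altitude = 3000 + 120 × (8) = 3960 ft.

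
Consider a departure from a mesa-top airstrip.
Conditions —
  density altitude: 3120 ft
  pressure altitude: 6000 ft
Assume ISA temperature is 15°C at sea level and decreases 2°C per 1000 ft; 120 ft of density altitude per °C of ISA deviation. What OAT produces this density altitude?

-21°C

Density altitude − pressure altitude = 3120 − 6000 = -2880 ft.
At 120 ft/°C that is an ISA deviation of -2880/120 = -24°C.
ISA temperature at 6000 ft = 15 − 2 × (6000/1000) = 3°C.
OAT = ISA + deviation = 3 + (-24) = -21°C.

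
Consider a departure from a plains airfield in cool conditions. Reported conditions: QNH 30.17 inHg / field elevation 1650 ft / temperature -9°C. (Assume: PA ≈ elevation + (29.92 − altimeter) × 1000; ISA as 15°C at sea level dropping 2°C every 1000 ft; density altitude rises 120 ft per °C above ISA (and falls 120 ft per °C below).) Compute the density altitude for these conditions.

Pressure altitude = 1650 + (29.92 − 30.17) × 1000 = 1650 + (-250) = 1400 ft.
ISA temperature at 1400 ft = 15 − 2 × (1400/1000) = 12.2°C.
ISA deviation = -9 − 12.2 = -21.2°C.
Density altitude = 1400 + 120 × (-21.2) = -1144 ft.

-1144 ft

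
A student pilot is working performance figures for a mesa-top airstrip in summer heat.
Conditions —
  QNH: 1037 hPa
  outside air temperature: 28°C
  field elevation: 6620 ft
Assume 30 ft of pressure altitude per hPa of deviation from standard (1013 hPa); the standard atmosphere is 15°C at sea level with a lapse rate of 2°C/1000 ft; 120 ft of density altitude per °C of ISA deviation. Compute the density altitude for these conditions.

8876 ft

Pressure altitude = 6620 + (1013 − 1037) × 30 = 6620 + (-720) = 5900 ft.
ISA temperature at 5900 ft = 15 − 2 × (5900/1000) = 3.2°C.
ISA deviation = 28 − 3.2 = +24.8°C.
Density altitude = 5900 + 120 × (24.8) = 8876 ft.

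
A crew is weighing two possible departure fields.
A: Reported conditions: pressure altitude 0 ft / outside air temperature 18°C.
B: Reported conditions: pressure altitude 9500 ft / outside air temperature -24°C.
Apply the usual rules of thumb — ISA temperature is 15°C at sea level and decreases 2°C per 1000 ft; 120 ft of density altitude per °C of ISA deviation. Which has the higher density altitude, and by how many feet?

B by 6740 ft

A: ISA temp = 15°C, deviation +3°C, DA = 0 + 120 × 3 = 360 ft.
B: ISA temp = -4°C, deviation -20°C, DA = 9500 + 120 × (-20) = 7100 ft.
B is higher by 7100 − 360 = 6740 ft.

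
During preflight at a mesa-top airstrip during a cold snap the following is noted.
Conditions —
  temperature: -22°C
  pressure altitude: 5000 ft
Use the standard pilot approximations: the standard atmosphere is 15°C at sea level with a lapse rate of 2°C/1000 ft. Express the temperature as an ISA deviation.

ISA-27°C

ISA temperature at 5000 ft = 15 − 2 × (5000/1000) = 5°C.
Deviation = OAT − ISA = -22 − 5 = -27°C.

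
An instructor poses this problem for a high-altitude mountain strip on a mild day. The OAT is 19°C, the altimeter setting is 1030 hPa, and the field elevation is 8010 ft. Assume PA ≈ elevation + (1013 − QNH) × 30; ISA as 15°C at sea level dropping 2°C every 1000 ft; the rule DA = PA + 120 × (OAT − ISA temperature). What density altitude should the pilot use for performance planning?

Pressure altitude = 8010 + (1013 − 1030) × 30 = 8010 + (-510) = 7500 ft.
ISA temperature at 7500 ft = 15 − 2 × (7500/1000) = 0°C.
ISA deviation = 19 − 0 = +19°C.
Density altitude = 7500 + 120 × (19) = 9780 ft.

9780 ft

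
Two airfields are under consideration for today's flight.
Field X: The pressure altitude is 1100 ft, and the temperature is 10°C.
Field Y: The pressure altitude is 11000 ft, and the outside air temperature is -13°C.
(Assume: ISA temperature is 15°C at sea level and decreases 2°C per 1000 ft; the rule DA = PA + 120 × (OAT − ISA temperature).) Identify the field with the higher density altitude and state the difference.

Field X: ISA temp = 12.8°C, deviation -2.8°C, DA = 1100 + 120 × (-2.8) = 764 ft.
Field Y: ISA temp = -7°C, deviation -6°C, DA = 11000 + 120 × (-6) = 10280 ft.
Field Y is higher by 10280 − 764 = 9516 ft.

Field Y by 9516 ft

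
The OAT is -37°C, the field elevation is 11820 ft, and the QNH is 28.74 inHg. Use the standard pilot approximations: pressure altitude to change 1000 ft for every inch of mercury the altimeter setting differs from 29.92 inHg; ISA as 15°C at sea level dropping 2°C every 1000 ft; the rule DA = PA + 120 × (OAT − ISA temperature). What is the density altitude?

9880 ft

Pressure altitude = 11820 + (29.92 − 28.74) × 1000 = 11820 + (+1180) = 13000 ft.
ISA temperature at 13000 ft = 15 − 2 × (13000/1000) = -11°C.
ISA deviation = -37 − (-11) = -26°C.
Density altitude = 13000 + 120 × (-26) = 9880 ft.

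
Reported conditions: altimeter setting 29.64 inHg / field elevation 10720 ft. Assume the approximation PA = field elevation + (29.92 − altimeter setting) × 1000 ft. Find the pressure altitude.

11000 ft

Pressure correction = (29.92 − 29.64) × 1000 = +280 ft.
Pressure altitude = 10720 + (+280) = 11000 ft.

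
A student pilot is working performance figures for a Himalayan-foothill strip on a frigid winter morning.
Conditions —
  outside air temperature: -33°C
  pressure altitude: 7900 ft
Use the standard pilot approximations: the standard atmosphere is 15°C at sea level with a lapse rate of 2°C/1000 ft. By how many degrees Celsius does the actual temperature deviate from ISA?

ISA-32.2°C

ISA temperature at 7900 ft = 15 − 2 × (7900/1000) = -0.8°C.
Deviation = OAT − ISA = -33 − (-0.8) = -32.2°C.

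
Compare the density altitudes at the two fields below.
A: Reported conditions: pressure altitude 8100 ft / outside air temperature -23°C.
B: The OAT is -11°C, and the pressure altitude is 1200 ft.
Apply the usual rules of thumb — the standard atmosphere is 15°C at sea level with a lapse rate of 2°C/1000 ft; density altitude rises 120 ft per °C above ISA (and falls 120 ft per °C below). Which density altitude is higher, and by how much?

A: ISA temp = -1.2°C, deviation -21.8°C, DA = 8100 + 120 × (-21.8) = 5484 ft.
B: ISA temp = 12.6°C, deviation -23.6°C, DA = 1200 + 120 × (-23.6) = -1632 ft.
A is higher by 5484 − (-1632) = 7116 ft.

A by 7116 ft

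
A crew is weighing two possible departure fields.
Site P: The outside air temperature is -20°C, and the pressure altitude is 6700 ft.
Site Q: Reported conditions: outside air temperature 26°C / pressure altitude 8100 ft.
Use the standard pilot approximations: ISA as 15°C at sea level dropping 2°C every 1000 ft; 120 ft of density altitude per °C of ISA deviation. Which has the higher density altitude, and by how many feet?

Site Q by 7256 ft

Site P: ISA temp = 1.6°C, deviation -21.6°C, DA = 6700 + 120 × (-21.6) = 4108 ft.
Site Q: ISA temp = -1.2°C, deviation +27.2°C, DA = 8100 + 120 × 27.2 = 11364 ft.
Site Q is higher by 11364 − 4108 = 7256 ft.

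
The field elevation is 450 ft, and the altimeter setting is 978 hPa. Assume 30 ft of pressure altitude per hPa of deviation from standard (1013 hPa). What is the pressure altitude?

1500 ft

Pressure correction = (1013 − 978) × 30 = +1050 ft.
Pressure altitude = 450 + (+1050) = 1500 ft.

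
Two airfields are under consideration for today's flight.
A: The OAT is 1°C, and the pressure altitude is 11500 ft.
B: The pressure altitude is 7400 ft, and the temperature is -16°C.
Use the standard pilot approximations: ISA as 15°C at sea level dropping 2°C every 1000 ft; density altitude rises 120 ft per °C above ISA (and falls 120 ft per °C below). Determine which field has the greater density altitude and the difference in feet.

A by 7124 ft

A: ISA temp = -8°C, deviation +9°C, DA = 11500 + 120 × 9 = 12580 ft.
B: ISA temp = 0.2°C, deviation -16.2°C, DA = 7400 + 120 × (-16.2) = 5456 ft.
A is higher by 12580 − 5456 = 7124 ft.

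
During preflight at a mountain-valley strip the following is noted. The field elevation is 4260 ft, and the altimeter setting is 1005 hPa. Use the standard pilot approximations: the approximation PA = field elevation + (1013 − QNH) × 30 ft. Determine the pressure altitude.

4500 ft

Pressure correction = (1013 − 1005) × 30 = +240 ft.
Pressure altitude = 4260 + (+240) = 4500 ft.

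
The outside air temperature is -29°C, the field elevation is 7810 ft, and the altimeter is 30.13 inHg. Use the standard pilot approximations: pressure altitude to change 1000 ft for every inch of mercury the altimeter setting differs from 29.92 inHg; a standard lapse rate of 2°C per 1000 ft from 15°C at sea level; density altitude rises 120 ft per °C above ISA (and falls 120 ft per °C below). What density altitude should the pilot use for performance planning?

Pressure altitude = 7810 + (29.92 − 30.13) × 1000 = 7810 + (-210) = 7600 ft.
ISA temperature at 7600 ft = 15 − 2 × (7600/1000) = -0.2°C.
ISA deviation = -29 − (-0.2) = -28.8°C.
Density altitude = 7600 + 120 × (-28.8) = 4144 ft.

4144 ft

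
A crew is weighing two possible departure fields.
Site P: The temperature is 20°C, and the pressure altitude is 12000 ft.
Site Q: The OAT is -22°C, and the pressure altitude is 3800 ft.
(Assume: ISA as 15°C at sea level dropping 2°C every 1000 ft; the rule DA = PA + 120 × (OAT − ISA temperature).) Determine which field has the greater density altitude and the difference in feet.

Site P by 15208 ft

Site P: ISA temp = -9°C, deviation +29°C, DA = 12000 + 120 × 29 = 15480 ft.
Site Q: ISA temp = 7.4°C, deviation -29.4°C, DA = 3800 + 120 × (-29.4) = 272 ft.
Site P is higher by 15480 − 272 = 15208 ft.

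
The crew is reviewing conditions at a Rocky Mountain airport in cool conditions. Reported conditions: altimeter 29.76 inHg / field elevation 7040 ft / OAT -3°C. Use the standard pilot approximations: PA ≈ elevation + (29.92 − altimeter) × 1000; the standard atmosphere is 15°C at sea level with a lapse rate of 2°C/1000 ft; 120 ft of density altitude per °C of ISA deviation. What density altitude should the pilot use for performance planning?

Pressure altitude = 7040 + (29.92 − 29.76) × 1000 = 7040 + (+160) = 7200 ft.
ISA temperature at 7200 ft = 15 − 2 × (7200/1000) = 0.6°C.
ISA deviation = -3 − 0.6 = -3.6°C.
Density altitude = 7200 + 120 × (-3.6) = 6768 ft.

6768 ft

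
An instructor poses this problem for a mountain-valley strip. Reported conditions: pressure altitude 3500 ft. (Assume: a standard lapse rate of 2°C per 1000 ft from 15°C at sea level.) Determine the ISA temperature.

8°C

ISA temperature = 15 − 2 × (3500/1000) = 15 − 7 = 8°C.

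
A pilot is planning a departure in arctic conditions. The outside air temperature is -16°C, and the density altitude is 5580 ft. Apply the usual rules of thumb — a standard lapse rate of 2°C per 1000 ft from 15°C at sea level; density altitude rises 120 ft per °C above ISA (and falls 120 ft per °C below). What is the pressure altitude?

DA = PA + 120 × (OAT − (15 − 2·PA/1000)) = PA + 120·OAT − 1800 + 0.24·PA = 1.24·PA + 120·OAT − 1800.
So 1.24·PA = 5580 − 120 × (-16) + 1800 = 9300.
PA = 9300 / 1.24 = 7500 ft.

7500 ft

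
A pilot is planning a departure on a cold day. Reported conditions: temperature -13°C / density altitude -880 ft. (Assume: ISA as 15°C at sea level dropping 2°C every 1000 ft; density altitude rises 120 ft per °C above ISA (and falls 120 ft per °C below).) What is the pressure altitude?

DA = PA + 120 × (OAT − (15 − 2·PA/1000)) = PA + 120·OAT − 1800 + 0.24·PA = 1.24·PA + 120·OAT − 1800.
So 1.24·PA = -880 − 120 × (-13) + 1800 = 2480.
PA = 2480 / 1.24 = 2000 ft.

2000 ft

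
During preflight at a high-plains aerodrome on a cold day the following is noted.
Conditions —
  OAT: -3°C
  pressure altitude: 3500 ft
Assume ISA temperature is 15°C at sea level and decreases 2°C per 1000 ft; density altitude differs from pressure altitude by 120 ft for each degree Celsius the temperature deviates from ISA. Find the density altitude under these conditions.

ISA temperature at 3500 ft = 15 − 2 × (3500/1000) = 8°C.
ISA deviation = -3 − 8 = -11°C.
Density altitude = 3500 + 120 × (-11) = 3500 + (-1320) = 2180 ft.

2180 ft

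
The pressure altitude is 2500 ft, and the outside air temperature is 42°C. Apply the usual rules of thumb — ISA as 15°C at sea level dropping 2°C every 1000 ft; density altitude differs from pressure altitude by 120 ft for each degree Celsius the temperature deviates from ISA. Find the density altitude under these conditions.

ISA temperature at 2500 ft = 15 − 2 × (2500/1000) = 10°C.
ISA deviation = 42 − 10 = +32°C.
Density altitude = 2500 + 120 × (32) = 2500 + (+3840) = 6340 ft.

6340 ft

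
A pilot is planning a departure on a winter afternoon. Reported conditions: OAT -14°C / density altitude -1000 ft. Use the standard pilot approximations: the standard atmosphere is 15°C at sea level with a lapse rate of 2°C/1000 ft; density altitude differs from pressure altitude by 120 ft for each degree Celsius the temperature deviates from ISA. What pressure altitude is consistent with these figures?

DA = PA + 120 × (OAT − (15 − 2·PA/1000)) = PA + 120·OAT − 1800 + 0.24·PA = 1.24·PA + 120·OAT − 1800.
So 1.24·PA = -1000 − 120 × (-14) + 1800 = 2480.
PA = 2480 / 1.24 = 2000 ft.

2000 ft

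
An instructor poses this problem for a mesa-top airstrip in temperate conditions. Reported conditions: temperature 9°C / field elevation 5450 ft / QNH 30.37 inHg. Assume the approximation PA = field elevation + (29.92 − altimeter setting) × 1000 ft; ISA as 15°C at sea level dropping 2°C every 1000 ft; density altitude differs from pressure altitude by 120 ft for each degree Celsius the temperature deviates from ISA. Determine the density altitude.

Pressure altitude = 5450 + (29.92 − 30.37) × 1000 = 5450 + (-450) = 5000 ft.
ISA temperature at 5000 ft = 15 − 2 × (5000/1000) = 5°C.
ISA deviation = 9 − 5 = +4°C.
Density altitude = 5000 + 120 × (4) = 5480 ft.

5480 ft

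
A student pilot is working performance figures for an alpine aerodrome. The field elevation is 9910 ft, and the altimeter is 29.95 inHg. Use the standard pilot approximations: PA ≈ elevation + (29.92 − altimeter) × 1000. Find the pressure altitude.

Pressure correction = (29.92 − 29.95) × 1000 = -30 ft.
Pressure altitude = 9910 + (-30) = 9880 ft.

9880 ft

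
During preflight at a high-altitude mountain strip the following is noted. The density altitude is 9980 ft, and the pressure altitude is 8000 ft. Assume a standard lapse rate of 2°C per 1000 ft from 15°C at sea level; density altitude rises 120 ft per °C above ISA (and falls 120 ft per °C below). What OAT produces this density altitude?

Density altitude − pressure altitude = 9980 − 8000 = +1980 ft.
At 120 ft/°C that is an ISA deviation of 1980/120 = +16.5°C.
ISA temperature at 8000 ft = 15 − 2 × (8000/1000) = -1°C.
OAT = ISA + deviation = -1 + (+16.5) = 15.5°C.

15.5°C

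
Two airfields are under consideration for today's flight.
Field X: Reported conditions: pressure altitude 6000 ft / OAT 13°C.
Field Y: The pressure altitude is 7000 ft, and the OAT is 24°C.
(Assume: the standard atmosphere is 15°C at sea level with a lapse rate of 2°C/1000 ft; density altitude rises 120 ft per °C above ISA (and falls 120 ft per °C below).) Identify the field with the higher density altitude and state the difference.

Field Y by 2560 ft

Field X: ISA temp = 3°C, deviation +10°C, DA = 6000 + 120 × 10 = 7200 ft.
Field Y: ISA temp = 1°C, deviation +23°C, DA = 7000 + 120 × 23 = 9760 ft.
Field Y is higher by 9760 − 7200 = 2560 ft.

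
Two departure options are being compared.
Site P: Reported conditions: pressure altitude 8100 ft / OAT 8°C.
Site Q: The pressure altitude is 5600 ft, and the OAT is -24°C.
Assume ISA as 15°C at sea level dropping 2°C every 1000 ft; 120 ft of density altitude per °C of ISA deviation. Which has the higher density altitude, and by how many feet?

Site P: ISA temp = -1.2°C, deviation +9.2°C, DA = 8100 + 120 × 9.2 = 9204 ft.
Site Q: ISA temp = 3.8°C, deviation -27.8°C, DA = 5600 + 120 × (-27.8) = 2264 ft.
Site P is higher by 9204 − 2264 = 6940 ft.

Site P by 6940 ft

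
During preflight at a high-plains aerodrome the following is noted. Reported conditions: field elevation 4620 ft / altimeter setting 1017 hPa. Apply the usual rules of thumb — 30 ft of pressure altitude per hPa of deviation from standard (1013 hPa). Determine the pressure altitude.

4500 ft

Pressure correction = (1013 − 1017) × 30 = -120 ft.
Pressure altitude = 4620 + (-120) = 4500 ft.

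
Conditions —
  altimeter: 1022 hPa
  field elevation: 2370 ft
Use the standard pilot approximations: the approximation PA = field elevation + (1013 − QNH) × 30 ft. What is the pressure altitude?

Pressure correction = (1013 − 1022) × 30 = -270 ft.
Pressure altitude = 2370 + (-270) = 2100 ft.

2100 ft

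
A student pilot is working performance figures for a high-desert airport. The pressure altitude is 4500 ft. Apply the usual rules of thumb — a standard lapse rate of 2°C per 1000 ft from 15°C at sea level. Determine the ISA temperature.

ISA temperature = 15 − 2 × (4500/1000) = 15 − 9 = 6°C.

6°C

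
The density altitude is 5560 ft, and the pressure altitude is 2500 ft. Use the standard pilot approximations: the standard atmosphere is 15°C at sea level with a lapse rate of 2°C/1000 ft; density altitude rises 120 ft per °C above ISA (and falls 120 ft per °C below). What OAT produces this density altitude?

Density altitude − pressure altitude = 5560 − 2500 = +3060 ft.
At 120 ft/°C that is an ISA deviation of 3060/120 = +25.5°C.
ISA temperature at 2500 ft = 15 − 2 × (2500/1000) = 10°C.
OAT = ISA + deviation = 10 + (+25.5) = 35.5°C.

35.5°C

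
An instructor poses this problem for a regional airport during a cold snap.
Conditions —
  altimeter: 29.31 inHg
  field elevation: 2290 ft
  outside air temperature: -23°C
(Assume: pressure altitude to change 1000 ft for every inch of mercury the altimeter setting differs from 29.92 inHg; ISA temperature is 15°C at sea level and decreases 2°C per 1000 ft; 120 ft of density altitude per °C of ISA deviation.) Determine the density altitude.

-964 ft

Pressure altitude = 2290 + (29.92 − 29.31) × 1000 = 2290 + (+610) = 2900 ft.
ISA temperature at 2900 ft = 15 − 2 × (2900/1000) = 9.2°C.
ISA deviation = -23 − 9.2 = -32.2°C.
Density altitude = 2900 + 120 × (-32.2) = -964 ft.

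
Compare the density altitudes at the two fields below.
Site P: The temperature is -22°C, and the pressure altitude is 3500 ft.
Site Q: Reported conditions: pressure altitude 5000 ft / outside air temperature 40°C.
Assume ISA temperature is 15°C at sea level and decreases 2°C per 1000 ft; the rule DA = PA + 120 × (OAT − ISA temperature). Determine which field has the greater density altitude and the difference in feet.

Site Q by 9300 ft

Site P: ISA temp = 8°C, deviation -30°C, DA = 3500 + 120 × (-30) = -100 ft.
Site Q: ISA temp = 5°C, deviation +35°C, DA = 5000 + 120 × 35 = 9200 ft.
Site Q is higher by 9200 − (-100) = 9300 ft.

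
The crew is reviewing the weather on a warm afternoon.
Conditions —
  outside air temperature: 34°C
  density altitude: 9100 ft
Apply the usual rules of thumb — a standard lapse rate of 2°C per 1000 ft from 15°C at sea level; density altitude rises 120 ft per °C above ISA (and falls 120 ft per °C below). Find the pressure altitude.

DA = PA + 120 × (OAT − (15 − 2·PA/1000)) = PA + 120·OAT − 1800 + 0.24·PA = 1.24·PA + 120·OAT − 1800.
So 1.24·PA = 9100 − 120 × 34 + 1800 = 6820.
PA = 6820 / 1.24 = 5500 ft.

5500 ft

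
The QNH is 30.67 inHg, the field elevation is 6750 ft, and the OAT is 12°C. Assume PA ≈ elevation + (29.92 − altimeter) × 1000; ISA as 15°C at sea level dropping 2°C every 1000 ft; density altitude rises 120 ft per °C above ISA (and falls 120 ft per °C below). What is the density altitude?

7080 ft

Pressure altitude = 6750 + (29.92 − 30.67) × 1000 = 6750 + (-750) = 6000 ft.
ISA temperature at 6000 ft = 15 − 2 × (6000/1000) = 3°C.
ISA deviation = 12 − 3 = +9°C.
Density altitude = 6000 + 120 × (9) = 7080 ft.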